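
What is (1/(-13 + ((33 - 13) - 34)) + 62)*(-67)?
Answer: -112091/27 ≈ -4151.5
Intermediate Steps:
(1/(-13 + ((33 - 13) - 34)) + 62)*(-67) = (1/(-13 + (20 - 34)) + 62)*(-67) = (1/(-13 - 14) + 62)*(-67) = (1/(-27) + 62)*(-67) = (-1/27 + 62)*(-67) = (1673/27)*(-67) = -112091/27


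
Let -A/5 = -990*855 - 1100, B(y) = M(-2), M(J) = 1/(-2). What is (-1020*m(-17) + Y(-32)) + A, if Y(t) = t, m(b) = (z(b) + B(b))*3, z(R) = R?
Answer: 4291268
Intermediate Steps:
M(J) = -1/2
B(y) = -1/2
A = 4237750 (A = -5*(-990*855 - 1100) = -5*(-846450 - 1100) = -5*(-847550) = 4237750)
m(b) = -3/2 + 3*b (m(b) = (b - 1/2)*3 = (-1/2 + b)*3 = -3/2 + 3*b)
(-1020*m(-17) + Y(-32)) + A = (-1020*(-3/2 + 3*(-17)) - 32) + 4237750 = (-1020*(-3/2 - 51) - 32) + 4237750 = (-1020*(-105/2) - 32) + 4237750 = (53550 - 32) + 4237750 = 53518 + 4237750 = 4291268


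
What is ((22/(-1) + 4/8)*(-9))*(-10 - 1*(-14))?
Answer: 774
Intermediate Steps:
((22/(-1) + 4/8)*(-9))*(-10 - 1*(-14)) = ((22*(-1) + 4*(⅛))*(-9))*(-10 + 14) = ((-22 + ½)*(-9))*4 = -43/2*(-9)*4 = (387/2)*4 = 774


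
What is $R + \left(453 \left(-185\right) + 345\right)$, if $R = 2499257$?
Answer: $2415797$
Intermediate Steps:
$R + \left(453 \left(-185\right) + 345\right) = 2499257 + \left(453 \left(-185\right) + 345\right) = 2499257 + \left(-83805 + 345\right) = 2499257 - 83460 = 2415797$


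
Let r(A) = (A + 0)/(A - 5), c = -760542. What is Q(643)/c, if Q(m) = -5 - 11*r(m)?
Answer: 311/14703812 ≈ 2.1151e-5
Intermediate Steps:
r(A) = A/(-5 + A)
Q(m) = -5 - 11*m/(-5 + m)
Q(643)/c = ((25 - 16*643)/(-5 + 643))/(-760542) = ((25 - 10288)/638)*(-1/760542) = ((1/638)*(-10263))*(-1/760542) = -933/58*(-1/760542) = 311/14703812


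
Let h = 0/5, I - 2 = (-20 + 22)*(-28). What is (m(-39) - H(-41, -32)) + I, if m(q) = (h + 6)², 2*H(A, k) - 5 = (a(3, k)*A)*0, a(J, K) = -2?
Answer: -41/2 ≈ -20.500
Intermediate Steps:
H(A, k) = 5/2 (H(A, k) = 5/2 + (-2*A*0)/2 = 5/2 + (½)*0 = 5/2 + 0 = 5/2)
I = -54 (I = 2 + (-20 + 22)*(-28) = 2 + 2*(-28) = 2 - 56 = -54)
h = 0 (h = 0*(⅕) = 0)
m(q) = 36 (m(q) = (0 + 6)² = 6² = 36)
(m(-39) - H(-41, -32)) + I = (36 - 1*5/2) - 54 = (36 - 5/2) - 54 = 67/2 - 54 = -41/2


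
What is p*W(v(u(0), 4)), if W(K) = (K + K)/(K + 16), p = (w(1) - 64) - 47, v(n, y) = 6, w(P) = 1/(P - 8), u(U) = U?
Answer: -4668/77 ≈ -60.623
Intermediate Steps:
w(P) = 1/(-8 + P)
p = -778/7 (p = (1/(-8 + 1) - 64) - 47 = (1/(-7) - 64) - 47 = (-1/7 - 64) - 47 = -449/7 - 47 = -778/7 ≈ -111.14)
W(K) = 2*K/(16 + K) (W(K) = (2*K)/(16 + K) = 2*K/(16 + K))
p*W(v(u(0), 4)) = -1556*6/(7*(16 + 6)) = -1556*6/(7*22) = -778/7*6/11 = -4668/77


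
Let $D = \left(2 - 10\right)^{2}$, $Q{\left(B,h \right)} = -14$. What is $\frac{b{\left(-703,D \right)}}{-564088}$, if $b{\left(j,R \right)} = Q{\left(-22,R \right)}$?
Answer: $\frac{1}{40292} \approx 2.4819 \cdot 10^{-5}$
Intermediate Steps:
$D = 64$ ($D = \left(-8\right)^{2} = 64$)
$b{\left(j,R \right)} = -14$
$\frac{b{\left(-703,D \right)}}{-564088} = - \frac{14}{-564088} = \left(-14\right) \left(- \frac{1}{564088}\right) = \frac{1}{40292}$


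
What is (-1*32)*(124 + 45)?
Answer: -5408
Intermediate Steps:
(-1*32)*(124 + 45) = -32*169 = -5408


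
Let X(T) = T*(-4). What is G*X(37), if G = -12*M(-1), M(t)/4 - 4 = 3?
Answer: 49728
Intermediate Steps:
X(T) = -4*T
M(t) = 28 (M(t) = 16 + 4*3 = 16 + 12 = 28)
G = -336 (G = -12*28 = -336)
G*X(37) = -(-1344)*37 = -336*(-148) = 49728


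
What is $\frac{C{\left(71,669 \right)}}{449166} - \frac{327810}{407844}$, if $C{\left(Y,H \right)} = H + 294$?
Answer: $- \frac{2039560454}{2544300807} \approx -0.80162$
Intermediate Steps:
$C{\left(Y,H \right)} = 294 + H$
$\frac{C{\left(71,669 \right)}}{449166} - \frac{327810}{407844} = \frac{294 + 669}{449166} - \frac{327810}{407844} = 963 \cdot \frac{1}{449166} - \frac{54635}{67974} = \frac{321}{149722} - \frac{54635}{67974} = - \frac{2039560454}{2544300807}$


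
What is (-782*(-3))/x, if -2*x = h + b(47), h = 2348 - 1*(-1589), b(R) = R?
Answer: -391/332 ≈ -1.1777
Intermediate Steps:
h = 3937 (h = 2348 + 1589 = 3937)
x = -1992 (x = -(3937 + 47)/2 = -½*3984 = -1992)
(-782*(-3))/x = -782*(-3)/(-1992) = -782*(-3)*(-1/1992) = 2346*(-1/1992) = -391/332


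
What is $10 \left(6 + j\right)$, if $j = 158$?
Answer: $1640$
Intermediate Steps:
$10 \left(6 + j\right) = 10 \left(6 + 158\right) = 10 \cdot 164 = 1640$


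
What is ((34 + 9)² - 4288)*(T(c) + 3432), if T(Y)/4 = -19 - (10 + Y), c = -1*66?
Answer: -8731620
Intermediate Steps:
c = -66
T(Y) = -116 - 4*Y (T(Y) = 4*(-19 - (10 + Y)) = 4*(-19 + (-10 - Y)) = 4*(-29 - Y) = -116 - 4*Y)
((34 + 9)² - 4288)*(T(c) + 3432) = ((34 + 9)² - 4288)*((-116 - 4*(-66)) + 3432) = (43² - 4288)*((-116 + 264) + 3432) = (1849 - 4288)*(148 + 3432) = -2439*3580 = -8731620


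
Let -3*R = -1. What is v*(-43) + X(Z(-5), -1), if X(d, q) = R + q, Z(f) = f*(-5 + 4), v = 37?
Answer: -4775/3 ≈ -1591.7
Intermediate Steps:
R = 1/3 (R = -1/3*(-1) = 1/3 ≈ 0.33333)
Z(f) = -f (Z(f) = f*(-1) = -f)
X(d, q) = 1/3 + q
v*(-43) + X(Z(-5), -1) = 37*(-43) + (1/3 - 1) = -1591 - 2/3 = -4775/3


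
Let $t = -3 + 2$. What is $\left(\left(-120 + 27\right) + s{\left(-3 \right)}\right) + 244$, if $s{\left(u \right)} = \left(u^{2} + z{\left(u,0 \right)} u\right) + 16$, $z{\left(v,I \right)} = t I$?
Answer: $176$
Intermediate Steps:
$t = -1$
$z{\left(v,I \right)} = - I$
$s{\left(u \right)} = 16 + u^{2}$ ($s{\left(u \right)} = \left(u^{2} + \left(-1\right) 0 u\right) + 16 = \left(u^{2} + 0 u\right) + 16 = \left(u^{2} + 0\right) + 16 = u^{2} + 16 = 16 + u^{2}$)
$\left(\left(-120 + 27\right) + s{\left(-3 \right)}\right) + 244 = \left(\left(-120 + 27\right) + \left(16 + \left(-3\right)^{2}\right)\right) + 244 = \left(-93 + \left(16 + 9\right)\right) + 244 = \left(-93 + 25\right) + 244 = -68 + 244 = 176$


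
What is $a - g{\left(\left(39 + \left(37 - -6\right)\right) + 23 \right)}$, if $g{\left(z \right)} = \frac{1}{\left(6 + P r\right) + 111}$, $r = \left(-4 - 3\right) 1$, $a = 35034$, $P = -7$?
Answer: $\frac{5815643}{166} \approx 35034.0$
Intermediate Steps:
$r = -7$ ($r = \left(-7\right) 1 = -7$)
$g{\left(z \right)} = \frac{1}{166}$ ($g{\left(z \right)} = \frac{1}{\left(6 - -49\right) + 111} = \frac{1}{\left(6 + 49\right) + 111} = \frac{1}{55 + 111} = \frac{1}{166}$)
$a - g{\left(\left(39 + \left(37 - -6\right)\right) + 23 \right)} = 35034 - \frac{1}{166} = \frac{5815643}{166}$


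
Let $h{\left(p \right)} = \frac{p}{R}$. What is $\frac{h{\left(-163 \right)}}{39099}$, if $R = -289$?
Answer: $\frac{163}{11299611} \approx 1.4425 \cdot 10^{-5}$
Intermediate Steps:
$h{\left(p \right)} = - \frac{p}{289}$ ($h{\left(p \right)} = \frac{p}{-289} = p \left(- \frac{1}{289}\right) = - \frac{p}{289}$)
$\frac{h{\left(-163 \right)}}{39099} = \frac{\left(- \frac{1}{289}\right) \left(-163\right)}{39099} = \frac{163}{289} \cdot \frac{1}{39099} = \frac{163}{11299611}$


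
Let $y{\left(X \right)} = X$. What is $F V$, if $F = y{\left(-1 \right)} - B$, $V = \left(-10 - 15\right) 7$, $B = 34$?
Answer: $6125$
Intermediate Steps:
$V = -175$ ($V = \left(-25\right) 7 = -175$)
$F = -35$ ($F = -1 - 34 = -35$)
$F V = \left(-35\right) \left(-175\right) = 6125$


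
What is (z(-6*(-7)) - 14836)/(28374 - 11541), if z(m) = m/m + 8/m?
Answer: -311531/353493 ≈ -0.88129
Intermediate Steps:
z(m) = 1 + 8/m
(z(-6*(-7)) - 14836)/(28374 - 11541) = ((8 - 6*(-7))/((-6*(-7))) - 14836)/(28374 - 11541) = ((8 + 42)/42 - 14836)/16833 = ((1/42)*50 - 14836)*(1/16833) = (25/21 - 14836)*(1/16833) = -311531/21*1/16833 = -311531/353493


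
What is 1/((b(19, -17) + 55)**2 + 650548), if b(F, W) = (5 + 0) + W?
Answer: 1/652397 ≈ 1.5328e-6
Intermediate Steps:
b(F, W) = 5 + W
1/((b(19, -17) + 55)**2 + 650548) = 1/(((5 - 17) + 55)**2 + 650548) = 1/((-12 + 55)**2 + 650548) = 1/(43**2 + 650548) = 1/(1849 + 650548) = 1/652397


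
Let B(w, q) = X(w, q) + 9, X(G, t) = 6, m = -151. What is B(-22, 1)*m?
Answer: -2265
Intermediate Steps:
B(w, q) = 15 (B(w, q) = 6 + 9 = 15)
B(-22, 1)*m = 15*(-151) = -2265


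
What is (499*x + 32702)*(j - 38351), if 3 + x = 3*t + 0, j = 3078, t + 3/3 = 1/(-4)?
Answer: -4138757455/4 ≈ -1.0347e+9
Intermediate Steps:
t = -5/4 (t = -1 + 1/(-4) = -1 - ¼ = -5/4 ≈ -1.2500)
x = -27/4 (x = -3 + (3*(-5/4) + 0) = -3 + (-15/4 + 0) = -3 - 15/4 = -27/4 ≈ -6.7500)
(499*x + 32702)*(j - 38351) = (499*(-27/4) + 32702)*(3078 - 38351) = (-13473/4 + 32702)*(-35273) = (117335/4)*(-35273) = -4138757455/4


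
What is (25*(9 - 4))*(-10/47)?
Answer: -1250/47 ≈ -26.596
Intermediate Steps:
(25*(9 - 4))*(-10/47) = (25*5)*(-10*1/47) = 125*(-10/47) = -1250/47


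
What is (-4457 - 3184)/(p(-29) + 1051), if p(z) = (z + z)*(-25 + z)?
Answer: -7641/4183 ≈ -1.8267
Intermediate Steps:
p(z) = 2*z*(-25 + z) (p(z) = (2*z)*(-25 + z) = 2*z*(-25 + z))
(-4457 - 3184)/(p(-29) + 1051) = (-4457 - 3184)/(2*(-29)*(-25 - 29) + 1051) = -7641/(2*(-29)*(-54) + 1051) = -7641/(3132 + 1051) = -7641/4183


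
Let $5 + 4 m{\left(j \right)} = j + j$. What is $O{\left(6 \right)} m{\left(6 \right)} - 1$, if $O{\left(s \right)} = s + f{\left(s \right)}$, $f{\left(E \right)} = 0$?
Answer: $\frac{19}{2} \approx 9.5$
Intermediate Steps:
$m{\left(j \right)} = - \frac{5}{4} + \frac{j}{2}$ ($m{\left(j \right)} = - \frac{5}{4} + \frac{j + j}{4} = - \frac{5}{4} + \frac{2 j}{4} = - \frac{5}{4} + \frac{j}{2}$)
$O{\left(s \right)} = s$ ($O{\left(s \right)} = s + 0 = s$)
$O{\left(6 \right)} m{\left(6 \right)} - 1 = 6 \left(- \frac{5}{4} + \frac{1}{2} \cdot 6\right) - 1 = 6 \left(- \frac{5}{4} + 3\right) - 1 = 6 \cdot \frac{7}{4} - 1 = \frac{21}{2} - 1 = \frac{19}{2}$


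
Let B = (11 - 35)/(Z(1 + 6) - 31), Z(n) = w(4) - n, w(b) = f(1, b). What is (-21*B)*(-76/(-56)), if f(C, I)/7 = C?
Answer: -684/31 ≈ -22.065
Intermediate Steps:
f(C, I) = 7*C
w(b) = 7 (w(b) = 7*1 = 7)
Z(n) = 7 - n
B = 24/31 (B = (11 - 35)/((7 - (1 + 6)) - 31) = -24/((7 - 1*7) - 31) = -24/((7 - 7) - 31) = -24/(0 - 31) = -24/(-31) = -24*(-1/31) = 24/31 ≈ 0.77419)
(-21*B)*(-76/(-56)) = (-21*24/31)*(-76/(-56)) = -(-38304)*(-1)/(31*56) = -504/31*19/14 = -684/31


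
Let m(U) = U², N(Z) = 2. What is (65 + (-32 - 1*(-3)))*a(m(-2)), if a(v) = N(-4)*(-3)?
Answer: -216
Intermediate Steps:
a(v) = -6 (a(v) = 2*(-3) = -6)
(65 + (-32 - 1*(-3)))*a(m(-2)) = (65 + (-32 - 1*(-3)))*(-6) = (65 + (-32 + 3))*(-6) = (65 - 29)*(-6) = 36*(-6) = -216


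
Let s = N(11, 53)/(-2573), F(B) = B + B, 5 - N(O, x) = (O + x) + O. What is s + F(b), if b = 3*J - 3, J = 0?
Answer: -15368/2573 ≈ -5.9728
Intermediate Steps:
N(O, x) = 5 - x - 2*O (N(O, x) = 5 - ((O + x) + O) = 5 - (x + 2*O) = 5 + (-x - 2*O) = 5 - x - 2*O)
b = -3 (b = 3*0 - 3 = 0 - 3 = -3)
F(B) = 2*B
s = 70/2573 (s = (5 - 1*53 - 2*11)/(-2573) = (5 - 53 - 22)*(-1/2573) = -70*(-1/2573) = 70/2573 ≈ 0.027206)
s + F(b) = 70/2573 + 2*(-3) = 70/2573 - 6 = -15368/2573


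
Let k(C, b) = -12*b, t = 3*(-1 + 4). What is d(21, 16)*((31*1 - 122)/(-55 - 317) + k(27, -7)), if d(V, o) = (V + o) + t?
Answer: 720797/186 ≈ 3875.3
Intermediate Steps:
t = 9 (t = 3*3 = 9)
d(V, o) = 9 + V + o (d(V, o) = (V + o) + 9 = 9 + V + o)
d(21, 16)*((31*1 - 122)/(-55 - 317) + k(27, -7)) = (9 + 21 + 16)*((31*1 - 122)/(-55 - 317) - 12*(-7)) = 46*((31 - 122)/(-372) + 84) = 46*(-91*(-1/372) + 84) = 46*(91/372 + 84) = 46*(31339/372) = 720797/186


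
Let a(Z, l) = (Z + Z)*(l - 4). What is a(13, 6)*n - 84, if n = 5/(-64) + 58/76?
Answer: -14707/304 ≈ -48.378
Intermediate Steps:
n = 833/1216 (n = 5*(-1/64) + 58*(1/76) = -5/64 + 29/38 = 833/1216 ≈ 0.68503)
a(Z, l) = 2*Z*(-4 + l) (a(Z, l) = (2*Z)*(-4 + l) = 2*Z*(-4 + l))
a(13, 6)*n - 84 = (2*13*(-4 + 6))*(833/1216) - 84 = (2*13*2)*(833/1216) - 84 = 52*(833/1216) - 84 = 10829/304 - 84 = -14707/304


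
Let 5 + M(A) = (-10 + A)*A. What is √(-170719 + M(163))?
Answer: I*√145785 ≈ 381.82*I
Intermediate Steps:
M(A) = -5 + A*(-10 + A) (M(A) = -5 + (-10 + A)*A = -5 + A*(-10 + A))
√(-170719 + M(163)) = √(-170719 + (-5 + 163² - 10*163)) = √(-170719 + (-5 + 26569 - 1630)) = √(-170719 + 24934) = √(-145785) = I*√145785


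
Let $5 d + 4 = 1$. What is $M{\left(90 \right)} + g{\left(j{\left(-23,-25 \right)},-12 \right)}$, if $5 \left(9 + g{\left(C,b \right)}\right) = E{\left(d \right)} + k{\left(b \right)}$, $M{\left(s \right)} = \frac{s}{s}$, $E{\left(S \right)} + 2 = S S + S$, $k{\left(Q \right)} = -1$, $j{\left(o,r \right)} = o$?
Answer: $- \frac{1081}{125} \approx -8.648$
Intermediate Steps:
$d = - \frac{3}{5}$ ($d = - \frac{4}{5} + \frac{1}{5} \cdot 1 = - \frac{4}{5} + \frac{1}{5} = - \frac{3}{5} \approx -0.6$)
$E{\left(S \right)} = -2 + S + S^{2}$ ($E{\left(S \right)} = -2 + \left(S S + S\right) = -2 + \left(S^{2} + S\right) = -2 + \left(S + S^{2}\right) = -2 + S + S^{2}$)
$M{\left(s \right)} = 1$
$g{\left(C,b \right)} = - \frac{1206}{125}$ ($g{\left(C,b \right)} = -9 + \frac{\left(-2 - \frac{3}{5} + \left(- \frac{3}{5}\right)^{2}\right) - 1}{5} = -9 + \frac{\left(-2 - \frac{3}{5} + \frac{9}{25}\right) - 1}{5} = -9 + \frac{- \frac{56}{25} - 1}{5} = -9 + \frac{1}{5} \left(- \frac{81}{25}\right) = -9 - \frac{81}{125} = - \frac{1206}{125}$)
$M{\left(90 \right)} + g{\left(j{\left(-23,-25 \right)},-12 \right)} = 1 - \frac{1206}{125} = - \frac{1081}{125}$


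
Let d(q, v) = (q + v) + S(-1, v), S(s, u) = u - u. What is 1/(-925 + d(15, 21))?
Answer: -1/889 ≈ -0.0011249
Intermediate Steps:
S(s, u) = 0
d(q, v) = q + v (d(q, v) = (q + v) + 0 = q + v)
1/(-925 + d(15, 21)) = 1/(-925 + (15 + 21)) = 1/(-925 + 36) = 1/(-889) = -1/889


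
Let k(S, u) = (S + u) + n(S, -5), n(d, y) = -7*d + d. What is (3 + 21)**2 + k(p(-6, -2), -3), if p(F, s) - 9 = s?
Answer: 538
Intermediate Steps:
n(d, y) = -6*d
p(F, s) = 9 + s
k(S, u) = u - 5*S (k(S, u) = (S + u) - 6*S = u - 5*S)
(3 + 21)**2 + k(p(-6, -2), -3) = (3 + 21)**2 + (-3 - 5*(9 - 2)) = 24**2 + (-3 - 5*7) = 576 + (-3 - 35) = 576 - 38 = 538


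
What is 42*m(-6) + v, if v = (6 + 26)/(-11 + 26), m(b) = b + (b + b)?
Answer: -11308/15 ≈ -753.87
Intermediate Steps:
m(b) = 3*b (m(b) = b + 2*b = 3*b)
v = 32/15 ≈ 2.1333
42*m(-6) + v = 42*(3*(-6)) + 32/15 = 42*(-18) + 32/15 = -756 + 32/15 = -11308/15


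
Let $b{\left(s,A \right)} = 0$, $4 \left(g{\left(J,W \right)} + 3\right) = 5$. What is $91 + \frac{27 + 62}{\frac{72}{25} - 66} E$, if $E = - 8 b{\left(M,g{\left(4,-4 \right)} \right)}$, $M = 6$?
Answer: $91$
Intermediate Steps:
$g{\left(J,W \right)} = - \frac{7}{4}$ ($g{\left(J,W \right)} = -3 + \frac{1}{4} \cdot 5 = -3 + \frac{5}{4} = - \frac{7}{4}$)
$E = 0$ ($E = \left(-8\right) 0 = 0$)
$91 + \frac{27 + 62}{\frac{72}{25} - 66} E = 91 + \frac{27 + 62}{\frac{72}{25} - 66} \cdot 0 = 91 + \frac{89}{72 \cdot \frac{1}{25} - 66} \cdot 0 = 91 + \frac{89}{\frac{72}{25} - 66} \cdot 0 = 91 + \frac{89}{- \frac{1578}{25}} \cdot 0 = 91 + 89 \left(- \frac{25}{1578}\right) 0 = 91 - 0 = 91 + 0 = 91$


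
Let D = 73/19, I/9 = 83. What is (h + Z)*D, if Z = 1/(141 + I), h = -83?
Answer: -5380319/16872 ≈ -318.89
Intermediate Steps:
I = 747 (I = 9*83 = 747)
D = 73/19 (D = 73*(1/19) = 73/19 ≈ 3.8421)
Z = 1/888 (Z = 1/(141 + 747) = 1/888 ≈ 0.0011261)
(h + Z)*D = (-83 + 1/888)*(73/19) = -73703/888*73/19 = -5380319/16872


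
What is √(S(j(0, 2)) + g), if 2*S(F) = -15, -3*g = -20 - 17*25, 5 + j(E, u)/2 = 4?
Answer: 13*√30/6 ≈ 11.867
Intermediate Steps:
j(E, u) = -2 (j(E, u) = -10 + 2*4 = -10 + 8 = -2)
g = 445/3 (g = -(-20 - 17*25)/3 = -(-20 - 425)/3 = -⅓*(-445) = 445/3 ≈ 148.33)
S(F) = -15/2 (S(F) = (½)*(-15) = -15/2)
√(S(j(0, 2)) + g) = √(-15/2 + 445/3) = √(845/6) = 13*√30/6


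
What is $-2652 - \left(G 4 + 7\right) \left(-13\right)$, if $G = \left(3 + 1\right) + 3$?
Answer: $-2197$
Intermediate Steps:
$G = 7$ ($G = 4 + 3 = 7$)
$-2652 - \left(G 4 + 7\right) \left(-13\right) = -2652 - \left(7 \cdot 4 + 7\right) \left(-13\right) = -2652 - \left(28 + 7\right) \left(-13\right) = -2652 - 35 \left(-13\right) = -2652 - -455 = -2652 + 455 = -2197$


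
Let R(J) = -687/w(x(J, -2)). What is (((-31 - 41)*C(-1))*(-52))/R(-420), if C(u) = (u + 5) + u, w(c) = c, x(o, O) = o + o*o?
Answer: -658869120/229 ≈ -2.8772e+6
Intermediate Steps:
x(o, O) = o + o²
C(u) = 5 + 2*u (C(u) = (5 + u) + u = 5 + 2*u)
R(J) = -687/(J*(1 + J)) (R(J) = -687*1/(J*(1 + J)) = -687/(J*(1 + J)))
(((-31 - 41)*C(-1))*(-52))/R(-420) = (((-31 - 41)*(5 + 2*(-1)))*(-52))/((-687/(-420*(1 - 420)))) = (-72*(5 - 2)*(-52))/((-687*(-1/420)/(-419))) = (-72*3*(-52))/((-687*(-1/420)*(-1/419))) = (-216*(-52))/(-229/58660) = 11232*(-58660/229) = -658869120/229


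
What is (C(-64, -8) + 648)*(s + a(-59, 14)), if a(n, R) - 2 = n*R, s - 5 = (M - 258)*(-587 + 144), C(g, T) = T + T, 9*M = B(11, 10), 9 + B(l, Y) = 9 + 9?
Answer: 71436224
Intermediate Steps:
B(l, Y) = 9 (B(l, Y) = -9 + (9 + 9) = -9 + 18 = 9)
M = 1 (M = (⅑)*9 = 1)
C(g, T) = 2*T
s = 113856 (s = 5 + (1 - 258)*(-587 + 144) = 5 - 257*(-443) = 5 + 113851 = 113856)
a(n, R) = 2 + R*n (a(n, R) = 2 + n*R = 2 + R*n)
(C(-64, -8) + 648)*(s + a(-59, 14)) = (2*(-8) + 648)*(113856 + (2 + 14*(-59))) = (-16 + 648)*(113856 + (2 - 826)) = 632*(113856 - 824) = 632*113032 = 71436224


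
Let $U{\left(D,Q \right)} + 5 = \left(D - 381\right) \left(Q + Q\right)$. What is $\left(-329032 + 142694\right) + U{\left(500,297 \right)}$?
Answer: $-115657$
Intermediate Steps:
$U{\left(D,Q \right)} = -5 + 2 Q \left(-381 + D\right)$ ($U{\left(D,Q \right)} = -5 + \left(D - 381\right) \left(Q + Q\right) = -5 + \left(-381 + D\right) 2 Q = -5 + 2 Q \left(-381 + D\right)$)
$\left(-329032 + 142694\right) + U{\left(500,297 \right)} = \left(-329032 + 142694\right) - \left(226319 - 297000\right) = -186338 - -70681 = -186338 + 70681 = -115657$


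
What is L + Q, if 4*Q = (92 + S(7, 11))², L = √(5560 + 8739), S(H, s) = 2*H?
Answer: 2809 + √14299 ≈ 2928.6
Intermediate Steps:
L = √14299 ≈ 119.58
Q = 2809 (Q = (92 + 2*7)²/4 = (92 + 14)²/4 = (¼)*106² = (¼)*11236 = 2809)
L + Q = √14299 + 2809 = 2809 + √14299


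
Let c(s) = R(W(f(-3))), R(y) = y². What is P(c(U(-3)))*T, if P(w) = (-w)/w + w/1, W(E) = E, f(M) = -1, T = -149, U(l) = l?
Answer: 0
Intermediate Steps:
c(s) = 1 (c(s) = (-1)² = 1)
P(w) = -1 + w (P(w) = -1 + w*1 = -1 + w)
P(c(U(-3)))*T = (-1 + 1)*(-149) = 0*(-149) = 0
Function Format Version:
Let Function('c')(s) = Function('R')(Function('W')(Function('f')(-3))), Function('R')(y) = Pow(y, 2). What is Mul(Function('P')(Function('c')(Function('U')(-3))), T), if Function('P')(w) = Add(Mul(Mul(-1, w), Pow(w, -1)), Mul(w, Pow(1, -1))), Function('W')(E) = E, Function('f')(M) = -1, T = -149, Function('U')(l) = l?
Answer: 0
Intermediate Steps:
Function('c')(s) = 1 (Function('c')(s) = Pow(-1, 2) = 1)
Function('P')(w) = Add(-1, w) (Function('P')(w) = Add(-1, Mul(w, 1)) = Add(-1, w))
Mul(Function('P')(Function('c')(Function('U')(-3))), T) = Mul(Add(-1, 1), -149) = Mul(0, -149) = 0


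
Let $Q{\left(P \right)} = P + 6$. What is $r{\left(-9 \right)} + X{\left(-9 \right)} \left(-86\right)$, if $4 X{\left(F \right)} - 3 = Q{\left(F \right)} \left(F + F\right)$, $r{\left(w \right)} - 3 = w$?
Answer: $- \frac{2463}{2} \approx -1231.5$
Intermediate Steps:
$Q{\left(P \right)} = 6 + P$
$r{\left(w \right)} = 3 + w$
$X{\left(F \right)} = \frac{3}{4} + \frac{F \left(6 + F\right)}{2}$ ($X{\left(F \right)} = \frac{3}{4} + \frac{\left(6 + F\right) \left(F + F\right)}{4} = \frac{3}{4} + \frac{\left(6 + F\right) 2 F}{4} = \frac{3}{4} + \frac{2 F \left(6 + F\right)}{4} = \frac{3}{4} + \frac{F \left(6 + F\right)}{2}$)
$r{\left(-9 \right)} + X{\left(-9 \right)} \left(-86\right) = \left(3 - 9\right) + \left(\frac{3}{4} + \frac{1}{2} \left(-9\right) \left(6 - 9\right)\right) \left(-86\right) = -6 + \left(\frac{3}{4} + \frac{1}{2} \left(-9\right) \left(-3\right)\right) \left(-86\right) = -6 + \left(\frac{3}{4} + \frac{27}{2}\right) \left(-86\right) = -6 + \frac{57}{4} \left(-86\right) = -6 - \frac{2451}{2} = - \frac{2463}{2}$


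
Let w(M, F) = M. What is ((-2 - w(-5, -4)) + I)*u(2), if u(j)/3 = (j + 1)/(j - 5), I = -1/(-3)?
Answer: -10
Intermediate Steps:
I = ⅓ (I = -1*(-⅓) = ⅓ ≈ 0.33333)
u(j) = 3*(1 + j)/(-5 + j) (u(j) = 3*((j + 1)/(j - 5)) = 3*((1 + j)/(-5 + j)) = 3*(1 + j)/(-5 + j))
((-2 - w(-5, -4)) + I)*u(2) = ((-2 - 1*(-5)) + ⅓)*(3*(1 + 2)/(-5 + 2)) = ((-2 + 5) + ⅓)*(3*3/(-3)) = (3 + ⅓)*(3*(-⅓)*3) = (10/3)*(-3) = -10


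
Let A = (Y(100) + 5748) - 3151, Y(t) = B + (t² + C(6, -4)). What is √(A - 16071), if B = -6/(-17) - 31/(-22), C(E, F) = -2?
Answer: I*√485962510/374 ≈ 58.943*I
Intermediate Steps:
B = 659/374 (B = -6*(-1/17) - 31*(-1/22) = 6/17 + 31/22 = 659/374 ≈ 1.7620)
Y(t) = -89/374 + t² (Y(t) = 659/374 + (t² - 2) = 659/374 + (-2 + t²) = -89/374 + t²)
A = 4711189/374 (A = ((-89/374 + 100²) + 5748) - 3151 = ((-89/374 + 10000) + 5748) - 3151 = (3739911/374 + 5748) - 3151 = 5889663/374 - 3151 = 4711189/374 ≈ 12597.)
√(A - 16071) = √(4711189/374 - 16071) = √(-1299365/374) = I*√485962510/374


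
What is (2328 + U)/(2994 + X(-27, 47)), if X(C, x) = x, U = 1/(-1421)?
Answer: 3308087/4321261 ≈ 0.76554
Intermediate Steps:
U = -1/1421 ≈ -0.00070373
(2328 + U)/(2994 + X(-27, 47)) = (2328 - 1/1421)/(2994 + 47) = (3308087/1421)/3041 = (3308087/1421)*(1/3041) = 3308087/4321261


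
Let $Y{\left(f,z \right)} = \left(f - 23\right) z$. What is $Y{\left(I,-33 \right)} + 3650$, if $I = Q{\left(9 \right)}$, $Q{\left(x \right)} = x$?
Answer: $4112$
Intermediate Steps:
$I = 9$
$Y{\left(f,z \right)} = z \left(-23 + f\right)$ ($Y{\left(f,z \right)} = \left(-23 + f\right) z = z \left(-23 + f\right)$)
$Y{\left(I,-33 \right)} + 3650 = - 33 \left(-23 + 9\right) + 3650 = \left(-33\right) \left(-14\right) + 3650 = 462 + 3650 = 4112$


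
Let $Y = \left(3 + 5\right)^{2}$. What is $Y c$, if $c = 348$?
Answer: $22272$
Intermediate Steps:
$Y = 64$ ($Y = 8^{2} = 64$)
$Y c = 64 \cdot 348 = 22272$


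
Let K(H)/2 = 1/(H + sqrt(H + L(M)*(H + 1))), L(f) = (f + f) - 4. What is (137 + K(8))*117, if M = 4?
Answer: 80613/5 - 117*sqrt(11)/5 ≈ 16045.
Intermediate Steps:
L(f) = -4 + 2*f (L(f) = 2*f - 4 = -4 + 2*f)
K(H) = 2/(H + sqrt(4 + 5*H)) (K(H) = 2/(H + sqrt(H + (-4 + 2*4)*(H + 1))) = 2/(H + sqrt(H + (-4 + 8)*(1 + H))) = 2/(H + sqrt(H + 4*(1 + H))) = 2/(H + sqrt(H + (4 + 4*H))) = 2/(H + sqrt(4 + 5*H)))
(137 + K(8))*117 = (137 + 2/(8 + sqrt(4 + 5*8)))*117 = (137 + 2/(8 + sqrt(4 + 40)))*117 = (137 + 2/(8 + sqrt(44)))*117 = (137 + 2/(8 + 2*sqrt(11)))*117 = 16029 + 234/(8 + 2*sqrt(11))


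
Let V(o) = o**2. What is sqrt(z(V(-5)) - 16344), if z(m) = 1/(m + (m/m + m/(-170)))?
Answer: I*sqrt(12628014618)/879 ≈ 127.84*I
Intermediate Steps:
z(m) = 1/(1 + 169*m/170) (z(m) = 1/(m + (1 + m*(-1/170))) = 1/(m + (1 - m/170)) = 1/(1 + 169*m/170))
sqrt(z(V(-5)) - 16344) = sqrt(170/(170 + 169*(-5)**2) - 16344) = sqrt(170/(170 + 169*25) - 16344) = sqrt(170/(170 + 4225) - 16344) = sqrt(170/4395 - 16344) = sqrt(170*(1/4395) - 16344) = sqrt(34/879 - 16344) = sqrt(-14366342/879) = I*sqrt(12628014618)/879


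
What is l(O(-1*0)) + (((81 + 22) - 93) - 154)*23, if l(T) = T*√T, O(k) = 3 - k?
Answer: -3312 + 3*√3 ≈ -3306.8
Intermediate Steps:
l(T) = T^(3/2)
l(O(-1*0)) + (((81 + 22) - 93) - 154)*23 = (3 - (-1)*0)^(3/2) + (((81 + 22) - 93) - 154)*23 = (3 - 1*0)^(3/2) + ((103 - 93) - 154)*23 = (3 + 0)^(3/2) + (10 - 154)*23 = 3^(3/2) - 144*23 = 3*√3 - 3312 = -3312 + 3*√3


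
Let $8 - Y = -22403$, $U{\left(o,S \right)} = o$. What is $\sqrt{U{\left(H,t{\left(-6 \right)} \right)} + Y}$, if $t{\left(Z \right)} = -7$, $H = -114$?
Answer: $\sqrt{22297} \approx 149.32$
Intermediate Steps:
$Y = 22411$ ($Y = 8 - -22403 = 8 + 22403 = 22411$)
$\sqrt{U{\left(H,t{\left(-6 \right)} \right)} + Y} = \sqrt{-114 + 22411} = \sqrt{22297}$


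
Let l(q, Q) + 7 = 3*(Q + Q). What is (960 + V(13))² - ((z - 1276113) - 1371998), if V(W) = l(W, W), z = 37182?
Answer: 3673890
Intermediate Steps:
l(q, Q) = -7 + 6*Q (l(q, Q) = -7 + 3*(Q + Q) = -7 + 3*(2*Q) = -7 + 6*Q)
V(W) = -7 + 6*W
(960 + V(13))² - ((z - 1276113) - 1371998) = (960 + (-7 + 6*13))² - ((37182 - 1276113) - 1371998) = (960 + (-7 + 78))² - (-1238931 - 1371998) = (960 + 71)² - 1*(-2610929) = 1031² + 2610929 = 1062961 + 2610929 = 3673890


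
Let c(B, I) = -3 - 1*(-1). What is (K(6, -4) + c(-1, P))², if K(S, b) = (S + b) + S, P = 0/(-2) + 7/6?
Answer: 36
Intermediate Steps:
P = 7/6 (P = 0*(-½) + 7*(⅙) = 0 + 7/6 = 7/6 ≈ 1.1667)
c(B, I) = -2 (c(B, I) = -3 + 1 = -2)
K(S, b) = b + 2*S
(K(6, -4) + c(-1, P))² = ((-4 + 2*6) - 2)² = ((-4 + 12) - 2)² = (8 - 2)² = 6² = 36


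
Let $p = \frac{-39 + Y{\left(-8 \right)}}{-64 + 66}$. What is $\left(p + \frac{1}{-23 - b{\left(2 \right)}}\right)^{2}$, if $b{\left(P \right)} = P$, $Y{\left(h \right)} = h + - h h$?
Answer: $\frac{7711729}{2500} \approx 3084.7$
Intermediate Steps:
$Y{\left(h \right)} = h - h^{2}$
$p = - \frac{111}{2}$ ($p = \frac{-39 - 8 \left(1 - -8\right)}{-64 + 66} = \frac{-39 - 8 \left(1 + 8\right)}{2} = \left(-39 - 72\right) \frac{1}{2} = \left(-111\right) \frac{1}{2} = - \frac{111}{2} \approx -55.5$)
$\left(p + \frac{1}{-23 - b{\left(2 \right)}}\right)^{2} = \left(- \frac{111}{2} + \frac{1}{-23 - 2}\right)^{2} = \left(- \frac{111}{2} + \frac{1}{-25}\right)^{2} = \left(- \frac{111}{2} - \frac{1}{25}\right)^{2} = \left(- \frac{2777}{50}\right)^{2} = \frac{7711729}{2500}$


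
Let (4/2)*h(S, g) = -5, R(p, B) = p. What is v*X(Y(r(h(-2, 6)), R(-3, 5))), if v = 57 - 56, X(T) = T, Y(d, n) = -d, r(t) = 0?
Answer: 0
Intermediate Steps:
h(S, g) = -5/2 (h(S, g) = (½)*(-5) = -5/2)
v = 1
v*X(Y(r(h(-2, 6)), R(-3, 5))) = 1*(-1*0) = 1*0 = 0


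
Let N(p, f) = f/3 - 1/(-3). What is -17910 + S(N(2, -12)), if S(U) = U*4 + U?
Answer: -53785/3 ≈ -17928.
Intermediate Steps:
N(p, f) = 1/3 + f/3 (N(p, f) = f*(1/3) - 1*(-1/3) = f/3 + 1/3 = 1/3 + f/3)
S(U) = 5*U (S(U) = 4*U + U = 5*U)
-17910 + S(N(2, -12)) = -17910 + 5*(1/3 + (1/3)*(-12)) = -17910 + 5*(1/3 - 4) = -17910 + 5*(-11/3) = -17910 - 55/3 = -53785/3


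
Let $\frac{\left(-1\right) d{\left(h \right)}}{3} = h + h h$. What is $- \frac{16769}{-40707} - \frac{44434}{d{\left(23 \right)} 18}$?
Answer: $\frac{128256955}{67410792} \approx 1.9026$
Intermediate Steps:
$d{\left(h \right)} = - 3 h - 3 h^{2}$ ($d{\left(h \right)} = - 3 \left(h + h h\right) = - 3 \left(h + h^{2}\right) = - 3 h - 3 h^{2}$)
$- \frac{16769}{-40707} - \frac{44434}{d{\left(23 \right)} 18} = - \frac{16769}{-40707} - \frac{44434}{\left(-3\right) 23 \left(1 + 23\right) 18} = \left(-16769\right) \left(- \frac{1}{40707}\right) - \frac{44434}{\left(-3\right) 23 \cdot 24 \cdot 18} = \frac{16769}{40707} - \frac{44434}{\left(-1656\right) 18} = \frac{16769}{40707} - \frac{44434}{-29808} = \frac{16769}{40707} - - \frac{22217}{14904} = \frac{16769}{40707} + \frac{22217}{14904} = \frac{128256955}{67410792}$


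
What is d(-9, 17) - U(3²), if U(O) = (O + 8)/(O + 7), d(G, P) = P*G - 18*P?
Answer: -7361/16 ≈ -460.06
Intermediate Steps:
d(G, P) = -18*P + G*P (d(G, P) = G*P - 18*P = -18*P + G*P)
U(O) = (8 + O)/(7 + O)
d(-9, 17) - U(3²) = 17*(-18 - 9) - (8 + 3²)/(7 + 3²) = 17*(-27) - (8 + 9)/(7 + 9) = -459 - 17/16 = -7361/16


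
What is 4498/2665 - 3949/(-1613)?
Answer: 1367643/330665 ≈ 4.1360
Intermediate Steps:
4498/2665 - 3949/(-1613) = 4498*(1/2665) - 3949*(-1/1613) = 346/205 + 3949/1613 = 1367643/330665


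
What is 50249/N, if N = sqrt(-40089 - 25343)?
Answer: -50249*I*sqrt(16358)/32716 ≈ -196.44*I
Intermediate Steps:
N = 2*I*sqrt(16358) (N = sqrt(-65432) = 2*I*sqrt(16358) ≈ 255.8*I)
50249/N = 50249/((2*I*sqrt(16358))) = 50249*(-I*sqrt(16358)/32716) = -50249*I*sqrt(16358)/32716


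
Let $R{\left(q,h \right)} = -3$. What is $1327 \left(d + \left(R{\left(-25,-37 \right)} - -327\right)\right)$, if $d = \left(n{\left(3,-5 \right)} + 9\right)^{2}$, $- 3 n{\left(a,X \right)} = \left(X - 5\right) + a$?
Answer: $\frac{5403544}{9} \approx 6.0039 \cdot 10^{5}$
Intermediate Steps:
$n{\left(a,X \right)} = \frac{5}{3} - \frac{X}{3} - \frac{a}{3}$ ($n{\left(a,X \right)} = - \frac{\left(X - 5\right) + a}{3} = - \frac{\left(-5 + X\right) + a}{3} = - \frac{-5 + X + a}{3} = \frac{5}{3} - \frac{X}{3} - \frac{a}{3}$)
$d = \frac{1156}{9}$ ($d = \left(\left(\frac{5}{3} - - \frac{5}{3} - 1\right) + 9\right)^{2} = \left(\left(\frac{5}{3} + \frac{5}{3} - 1\right) + 9\right)^{2} = \left(\frac{7}{3} + 9\right)^{2} = \left(\frac{34}{3}\right)^{2} = \frac{1156}{9} \approx 128.44$)
$1327 \left(d + \left(R{\left(-25,-37 \right)} - -327\right)\right) = 1327 \left(\frac{1156}{9} - -324\right) = 1327 \left(\frac{1156}{9} + \left(-3 + 327\right)\right) = 1327 \left(\frac{1156}{9} + 324\right) = 1327 \cdot \frac{4072}{9} = \frac{5403544}{9}$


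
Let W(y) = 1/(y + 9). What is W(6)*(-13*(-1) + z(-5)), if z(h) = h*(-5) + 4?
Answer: 14/5 ≈ 2.8000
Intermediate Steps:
z(h) = 4 - 5*h (z(h) = -5*h + 4 = 4 - 5*h)
W(y) = 1/(9 + y)
W(6)*(-13*(-1) + z(-5)) = (-13*(-1) + (4 - 5*(-5)))/(9 + 6) = (13 + (4 + 25))/15 = (13 + 29)/15 = (1/15)*42 = 14/5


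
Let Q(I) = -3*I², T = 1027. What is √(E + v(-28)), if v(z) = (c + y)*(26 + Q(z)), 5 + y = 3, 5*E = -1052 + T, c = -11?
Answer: 7*√617 ≈ 173.88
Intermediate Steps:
E = -5 (E = (-1052 + 1027)/5 = (⅕)*(-25) = -5)
y = -2 (y = -5 + 3 = -2)
v(z) = -338 + 39*z² (v(z) = (-11 - 2)*(26 - 3*z²) = -13*(26 - 3*z²) = -338 + 39*z²)
√(E + v(-28)) = √(-5 + (-338 + 39*(-28)²)) = √(-5 + (-338 + 39*784)) = √(-5 + (-338 + 30576)) = √(-5 + 30238) = √30233 = 7*√617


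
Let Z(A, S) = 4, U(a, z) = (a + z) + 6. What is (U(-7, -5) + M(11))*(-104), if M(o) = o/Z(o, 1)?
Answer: 338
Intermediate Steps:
U(a, z) = 6 + a + z
M(o) = o/4
(U(-7, -5) + M(11))*(-104) = ((6 - 7 - 5) + (¼)*11)*(-104) = (-6 + 11/4)*(-104) = -13/4*(-104) = 338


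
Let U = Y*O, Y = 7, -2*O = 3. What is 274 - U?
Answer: 569/2 ≈ 284.50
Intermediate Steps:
O = -3/2 (O = -½*3 = -3/2 ≈ -1.5000)
U = -21/2 (U = 7*(-3/2) = -21/2 ≈ -10.500)
274 - U = 274 - 1*(-21/2) = 274 + 21/2 = 569/2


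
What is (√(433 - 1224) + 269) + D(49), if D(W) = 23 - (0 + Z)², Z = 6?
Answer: 256 + I*√791 ≈ 256.0 + 28.125*I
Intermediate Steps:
D(W) = -13 (D(W) = 23 - (0 + 6)² = 23 - 1*6² = 23 - 1*36 = 23 - 36 = -13)
(√(433 - 1224) + 269) + D(49) = (√(433 - 1224) + 269) - 13 = (√(-791) + 269) - 13 = (I*√791 + 269) - 13 = (269 + I*√791) - 13 = 256 + I*√791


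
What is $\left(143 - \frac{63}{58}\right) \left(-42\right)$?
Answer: $- \frac{172851}{29} \approx -5960.4$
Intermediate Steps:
$\left(143 - \frac{63}{58}\right) \left(-42\right) = \frac{8231}{58} \left(-42\right) = - \frac{172851}{29}$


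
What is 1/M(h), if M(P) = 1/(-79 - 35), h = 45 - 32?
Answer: -114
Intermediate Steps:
h = 13
M(P) = -1/114 (M(P) = 1/(-114) = -1/114)
1/M(h) = 1/(-1/114) = -114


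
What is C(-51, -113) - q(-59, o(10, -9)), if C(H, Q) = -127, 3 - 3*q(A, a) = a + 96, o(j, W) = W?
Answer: -99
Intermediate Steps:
q(A, a) = -31 - a/3 (q(A, a) = 1 - (a + 96)/3 = 1 - (96 + a)/3 = 1 + (-32 - a/3) = -31 - a/3)
C(-51, -113) - q(-59, o(10, -9)) = -127 - (-31 - ⅓*(-9)) = -127 - (-31 + 3) = -127 - 1*(-28) = -127 + 28 = -99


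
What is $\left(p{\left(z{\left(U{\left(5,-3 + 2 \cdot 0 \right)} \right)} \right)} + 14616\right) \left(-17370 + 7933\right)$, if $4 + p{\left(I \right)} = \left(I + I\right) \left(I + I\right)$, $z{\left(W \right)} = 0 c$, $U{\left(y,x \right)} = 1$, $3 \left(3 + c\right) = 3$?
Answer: $-137893444$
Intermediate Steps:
$c = -2$ ($c = -3 + \frac{1}{3} \cdot 3 = -3 + 1 = -2$)
$z{\left(W \right)} = 0$ ($z{\left(W \right)} = 0 \left(-2\right) = 0$)
$p{\left(I \right)} = -4 + 4 I^{2}$ ($p{\left(I \right)} = -4 + \left(I + I\right) \left(I + I\right) = -4 + 2 I 2 I = -4 + 4 I^{2}$)
$\left(p{\left(z{\left(U{\left(5,-3 + 2 \cdot 0 \right)} \right)} \right)} + 14616\right) \left(-17370 + 7933\right) = \left(\left(-4 + 4 \cdot 0^{2}\right) + 14616\right) \left(-17370 + 7933\right) = \left(\left(-4 + 4 \cdot 0\right) + 14616\right) \left(-9437\right) = \left(\left(-4 + 0\right) + 14616\right) \left(-9437\right) = \left(-4 + 14616\right) \left(-9437\right) = 14612 \left(-9437\right) = -137893444$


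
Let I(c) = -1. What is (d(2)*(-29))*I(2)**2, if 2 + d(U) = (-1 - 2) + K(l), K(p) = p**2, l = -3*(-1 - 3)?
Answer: -4031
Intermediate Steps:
l = 12 (l = -3*(-4) = 12)
d(U) = 139 (d(U) = -2 + ((-1 - 2) + 12**2) = -2 + (-3 + 144) = -2 + 141 = 139)
(d(2)*(-29))*I(2)**2 = (139*(-29))*(-1)**2 = -4031*1 = -4031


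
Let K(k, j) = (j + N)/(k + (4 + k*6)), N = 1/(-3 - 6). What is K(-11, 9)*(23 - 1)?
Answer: -1760/657 ≈ -2.6788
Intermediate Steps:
N = -⅑ (N = 1/(-9) = -⅑ ≈ -0.11111)
K(k, j) = (-⅑ + j)/(4 + 7*k) (K(k, j) = (j - ⅑)/(k + (4 + k*6)) = (-⅑ + j)/(k + (4 + 6*k)) = (-⅑ + j)/(4 + 7*k))
K(-11, 9)*(23 - 1) = ((-1 + 9*9)/(9*(4 + 7*(-11))))*(23 - 1) = ((-1 + 81)/(9*(4 - 77)))*22 = ((⅑)*80/(-73))*22 = ((⅑)*(-1/73)*80)*22 = -80/657*22 = -1760/657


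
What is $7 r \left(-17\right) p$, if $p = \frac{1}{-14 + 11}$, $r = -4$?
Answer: $- \frac{476}{3} \approx -158.67$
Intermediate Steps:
$p = - \frac{1}{3}$ ($p = \frac{1}{-3} = - \frac{1}{3} \approx -0.33333$)
$7 r \left(-17\right) p = 7 \left(-4\right) \left(-17\right) \left(- \frac{1}{3}\right) = \left(-28\right) \left(-17\right) \left(- \frac{1}{3}\right) = 476 \left(- \frac{1}{3}\right) = - \frac{476}{3}$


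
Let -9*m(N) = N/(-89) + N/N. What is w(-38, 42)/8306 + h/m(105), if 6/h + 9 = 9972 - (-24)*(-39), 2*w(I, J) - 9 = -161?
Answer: 803939/33323672 ≈ 0.024125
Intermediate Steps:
w(I, J) = -76 (w(I, J) = 9/2 + (½)*(-161) = 9/2 - 161/2 = -76)
h = 2/3009 (h = 6/(-9 + (9972 - (-24)*(-39))) = 6/(-9 + (9972 - 1*936)) = 6/(-9 + (9972 - 936)) = 6/(-9 + 9036) = 6/9027 = 6*(1/9027) = 2/3009 ≈ 0.00066467)
m(N) = -⅑ + N/801 (m(N) = -(N/(-89) + N/N)/9 = -(N*(-1/89) + 1)/9 = -(-N/89 + 1)/9 = -(1 - N/89)/9 = -⅑ + N/801)
w(-38, 42)/8306 + h/m(105) = -76/8306 + 2/(3009*(-⅑ + (1/801)*105)) = -76*1/8306 + 2/(3009*(-⅑ + 35/267)) = -38/4153 + 2/(3009*(16/801)) = -38/4153 + (2/3009)*(801/16) = -38/4153 + 267/8024 = 803939/33323672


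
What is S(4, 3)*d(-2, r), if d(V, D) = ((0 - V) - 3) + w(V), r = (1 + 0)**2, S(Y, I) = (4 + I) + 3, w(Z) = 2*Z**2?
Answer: 70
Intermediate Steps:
S(Y, I) = 7 + I
r = 1 (r = 1**2 = 1)
d(V, D) = -3 - V + 2*V**2 (d(V, D) = ((0 - V) - 3) + 2*V**2 = (-V - 3) + 2*V**2 = (-3 - V) + 2*V**2 = -3 - V + 2*V**2)
S(4, 3)*d(-2, r) = (7 + 3)*(-3 - 1*(-2) + 2*(-2)**2) = 10*(-3 + 2 + 2*4) = 10*(-3 + 2 + 8) = 10*7 = 70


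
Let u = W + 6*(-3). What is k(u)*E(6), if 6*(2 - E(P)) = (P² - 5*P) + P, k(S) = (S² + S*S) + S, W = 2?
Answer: 0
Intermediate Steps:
u = -16 (u = 2 + 6*(-3) = 2 - 18 = -16)
k(S) = S + 2*S² (k(S) = (S² + S²) + S = 2*S² + S = S + 2*S²)
E(P) = 2 - P²/6 + 2*P/3 (E(P) = 2 - ((P² - 5*P) + P)/6 = 2 - (P² - 4*P)/6 = 2 + (-P²/6 + 2*P/3) = 2 - P²/6 + 2*P/3)
k(u)*E(6) = (-16*(1 + 2*(-16)))*(2 - ⅙*6² + (⅔)*6) = (-16*(1 - 32))*(2 - ⅙*36 + 4) = (-16*(-31))*(2 - 6 + 4) = 496*0 = 0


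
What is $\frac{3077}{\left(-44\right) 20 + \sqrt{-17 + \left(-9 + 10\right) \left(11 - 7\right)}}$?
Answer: $- \frac{2707760}{774413} - \frac{3077 i \sqrt{13}}{774413} \approx -3.4965 - 0.014326 i$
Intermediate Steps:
$\frac{3077}{\left(-44\right) 20 + \sqrt{-17 + \left(-9 + 10\right) \left(11 - 7\right)}} = \frac{3077}{-880 + \sqrt{-17 + 1 \cdot 4}} = \frac{3077}{-880 + \sqrt{-17 + 4}} = \frac{3077}{-880 + \sqrt{-13}} = \frac{3077}{-880 + i \sqrt{13}}$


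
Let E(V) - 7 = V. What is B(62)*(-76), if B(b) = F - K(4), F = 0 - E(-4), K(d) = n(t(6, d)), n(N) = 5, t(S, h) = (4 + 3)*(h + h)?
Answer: 608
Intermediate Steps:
t(S, h) = 14*h (t(S, h) = 7*(2*h) = 14*h)
E(V) = 7 + V
K(d) = 5
F = -3 (F = 0 - (7 - 4) = 0 - 1*3 = 0 - 3 = -3)
B(b) = -8 (B(b) = -3 - 1*5 = -3 - 5 = -8)
B(62)*(-76) = -8*(-76) = 608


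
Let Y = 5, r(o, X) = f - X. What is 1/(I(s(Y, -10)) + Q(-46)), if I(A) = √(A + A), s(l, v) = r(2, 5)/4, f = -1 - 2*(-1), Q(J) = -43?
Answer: -43/1851 - I*√2/1851 ≈ -0.023231 - 0.00076403*I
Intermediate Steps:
f = 1 (f = -1 + 2 = 1)
r(o, X) = 1 - X
s(l, v) = -1 (s(l, v) = (1 - 1*5)/4 = (1 - 5)*(¼) = -4*¼ = -1)
I(A) = √2*√A (I(A) = √(2*A) = √2*√A)
1/(I(s(Y, -10)) + Q(-46)) = 1/(√2*√(-1) - 43) = 1/(√2*I - 43) = 1/(I*√2 - 43) = 1/(-43 + I*√2)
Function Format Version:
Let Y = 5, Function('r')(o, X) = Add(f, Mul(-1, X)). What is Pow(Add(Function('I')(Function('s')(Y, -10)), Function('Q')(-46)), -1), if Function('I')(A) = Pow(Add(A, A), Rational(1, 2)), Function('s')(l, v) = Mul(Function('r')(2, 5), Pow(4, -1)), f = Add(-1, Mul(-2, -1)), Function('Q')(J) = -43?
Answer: Add(Rational(-43, 1851), Mul(Rational(-1, 1851), I, Pow(2, Rational(1, 2)))) ≈ Add(-0.023231, Mul(-0.00076403, I))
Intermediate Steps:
f = 1 (f = Add(-1, 2) = 1)
Function('r')(o, X) = Add(1, Mul(-1, X))
Function('s')(l, v) = -1 (Function('s')(l, v) = Mul(Add(1, Mul(-1, 5)), Pow(4, -1)) = Mul(Add(1, -5), Rational(1, 4)) = Mul(-4, Rational(1, 4)) = -1)
Function('I')(A) = Mul(Pow(2, Rational(1, 2)), Pow(A, Rational(1, 2))) (Function('I')(A) = Pow(Mul(2, A), Rational(1, 2)) = Mul(Pow(2, Rational(1, 2)), Pow(A, Rational(1, 2))))
Pow(Add(Function('I')(Function('s')(Y, -10)), Function('Q')(-46)), -1) = Pow(Add(Mul(Pow(2, Rational(1, 2)), Pow(-1, Rational(1, 2))), -43), -1) = Pow(Add(Mul(Pow(2, Rational(1, 2)), I), -43), -1) = Pow(Add(Mul(I, Pow(2, Rational(1, 2))), -43), -1) = Pow(Add(-43, Mul(I, Pow(2, Rational(1, 2)))), -1)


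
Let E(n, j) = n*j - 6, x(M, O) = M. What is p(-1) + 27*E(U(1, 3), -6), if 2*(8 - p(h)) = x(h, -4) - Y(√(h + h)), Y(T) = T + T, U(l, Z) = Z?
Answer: -1279/2 + I*√2 ≈ -639.5 + 1.4142*I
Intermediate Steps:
Y(T) = 2*T
p(h) = 8 - h/2 + √2*√h (p(h) = 8 - (h - 2*√(h + h))/2 = 8 - (h - 2*√(2*h))/2 = 8 - (h - 2*√2*√h)/2 = 8 + (-h/2 + √2*√h) = 8 - h/2 + √2*√h)
E(n, j) = -6 + j*n (E(n, j) = j*n - 6 = -6 + j*n)
p(-1) + 27*E(U(1, 3), -6) = (8 - ½*(-1) + √2*√(-1)) + 27*(-6 - 6*3) = (8 + ½ + √2*I) + 27*(-6 - 18) = (8 + ½ + I*√2) + 27*(-24) = (17/2 + I*√2) - 648 = -1279/2 + I*√2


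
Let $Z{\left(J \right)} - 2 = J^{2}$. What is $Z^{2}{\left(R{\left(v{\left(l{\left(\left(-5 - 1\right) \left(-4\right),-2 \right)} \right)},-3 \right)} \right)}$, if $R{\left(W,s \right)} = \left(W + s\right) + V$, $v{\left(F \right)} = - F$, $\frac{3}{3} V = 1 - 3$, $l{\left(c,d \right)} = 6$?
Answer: $15129$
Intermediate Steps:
$V = -2$ ($V = 1 - 3 = -2$)
$R{\left(W,s \right)} = -2 + W + s$ ($R{\left(W,s \right)} = \left(W + s\right) - 2 = -2 + W + s$)
$Z{\left(J \right)} = 2 + J^{2}$
$Z^{2}{\left(R{\left(v{\left(l{\left(\left(-5 - 1\right) \left(-4\right),-2 \right)} \right)},-3 \right)} \right)} = \left(2 + \left(-2 - 6 - 3\right)^{2}\right)^{2} = \left(2 + \left(-11\right)^{2}\right)^{2} = \left(2 + 121\right)^{2} = 123^{2} = 15129$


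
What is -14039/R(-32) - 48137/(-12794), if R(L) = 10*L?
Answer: 97509403/2047040 ≈ 47.634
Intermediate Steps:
-14039/R(-32) - 48137/(-12794) = -14039/(10*(-32)) - 48137/(-12794) = -14039/(-320) - 48137*(-1/12794) = -14039*(-1/320) + 48137/12794 = 14039/320 + 48137/12794 = 97509403/2047040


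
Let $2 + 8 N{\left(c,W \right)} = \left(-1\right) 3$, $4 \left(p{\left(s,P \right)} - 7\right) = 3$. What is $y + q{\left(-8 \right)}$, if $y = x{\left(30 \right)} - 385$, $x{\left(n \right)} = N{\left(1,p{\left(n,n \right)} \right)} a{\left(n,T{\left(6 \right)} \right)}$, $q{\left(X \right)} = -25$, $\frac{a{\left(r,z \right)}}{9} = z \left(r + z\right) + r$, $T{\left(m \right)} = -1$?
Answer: $- \frac{3325}{8} \approx -415.63$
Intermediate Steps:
$p{\left(s,P \right)} = \frac{31}{4}$ ($p{\left(s,P \right)} = 7 + \frac{1}{4} \cdot 3 = 7 + \frac{3}{4} = \frac{31}{4}$)
$N{\left(c,W \right)} = - \frac{5}{8}$ ($N{\left(c,W \right)} = - \frac{1}{4} + \frac{\left(-1\right) 3}{8} = - \frac{1}{4} + \frac{1}{8} \left(-3\right) = - \frac{1}{4} - \frac{3}{8} = - \frac{5}{8}$)
$a{\left(r,z \right)} = 9 r + 9 z \left(r + z\right)$ ($a{\left(r,z \right)} = 9 \left(z \left(r + z\right) + r\right) = 9 \left(r + z \left(r + z\right)\right) = 9 r + 9 z \left(r + z\right)$)
$x{\left(n \right)} = - \frac{45}{8}$ ($x{\left(n \right)} = - \frac{5 \left(9 n + 9 \left(-1\right)^{2} + 9 n \left(-1\right)\right)}{8} = - \frac{5 \left(9 n + 9 \cdot 1 - 9 n\right)}{8} = - \frac{5 \left(9 n + 9 - 9 n\right)}{8} = \left(- \frac{5}{8}\right) 9 = - \frac{45}{8}$)
$y = - \frac{3125}{8}$ ($y = - \frac{45}{8} - 385 = - \frac{3125}{8} \approx -390.63$)
$y + q{\left(-8 \right)} = - \frac{3125}{8} - 25 = - \frac{3325}{8}$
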